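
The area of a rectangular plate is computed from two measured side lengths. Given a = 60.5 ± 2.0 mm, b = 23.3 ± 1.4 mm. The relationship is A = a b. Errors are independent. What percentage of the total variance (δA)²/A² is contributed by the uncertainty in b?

76.8%

(δA/A)² = (1·δa/a)² + (1·δb/b)²
  a term: (1×0.0331)² = 0.00109
  b term: (1×0.0601)² = 0.00361
Total = 0.00470. Share from b = 0.00361/0.00470 = 0.768.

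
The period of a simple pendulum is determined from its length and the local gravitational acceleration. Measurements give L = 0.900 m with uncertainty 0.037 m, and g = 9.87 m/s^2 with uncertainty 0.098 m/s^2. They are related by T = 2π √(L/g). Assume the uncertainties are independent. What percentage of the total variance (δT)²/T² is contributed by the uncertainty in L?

(δT/T)² = (½·δL/L)² + (−½·δg/g)²
  L term: (0.5×0.0411)² = 0.000423
  g term: (-0.5×0.00993)² = 2.46e-05
Total = 0.000447. Share from L = 0.000423/0.000447 = 0.945.

94.5%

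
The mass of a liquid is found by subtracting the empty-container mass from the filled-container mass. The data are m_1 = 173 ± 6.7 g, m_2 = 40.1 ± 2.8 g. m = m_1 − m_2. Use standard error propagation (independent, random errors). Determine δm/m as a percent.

5.46%

Sums and differences: (δm)² = Σ (cᵢ δxᵢ)².
  (δm_1)² = 44.9;  (δm_2)² = 7.84
δm = √(52.7) = 7.26 g
m = 133 g, so δm/m = 7.26/133 = 0.0546.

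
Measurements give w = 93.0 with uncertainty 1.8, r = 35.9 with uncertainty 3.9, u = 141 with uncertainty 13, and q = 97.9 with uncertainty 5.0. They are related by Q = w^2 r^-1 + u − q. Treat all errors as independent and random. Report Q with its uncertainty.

284 ± 31.1

Let p = w^2·r^-1 = 241. δp/p = √((2·δw/w)² + (-1·δr/r)²) = √(0.00150 + 0.0118) = 0.115, so δp = 27.8.
Q = p + u − q: δQ = √(δp² + δu² + δq²) = √(772 + 169 + 25.0) = 31.1
Q = 284.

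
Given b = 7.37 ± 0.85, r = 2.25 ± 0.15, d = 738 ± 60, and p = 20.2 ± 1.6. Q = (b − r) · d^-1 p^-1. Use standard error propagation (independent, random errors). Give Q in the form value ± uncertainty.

(3.43 ± 0.698) × 10^-4

Let u = b − r = 5.12. δu = √(δb² + δr²) = √(0.722 + 0.0225) = 0.863, so δu/u = 0.169.
Q is then a monomial in u, d, p:
δQ/Q = √((δu/u)² + (-1·δd/d)² + (-1·δp/p)²) = √(0.0284 + 0.00661 + 0.00627) = 0.203
Q = 0.000343, so δQ = 0.203 × 0.000343 = 6.98e-05.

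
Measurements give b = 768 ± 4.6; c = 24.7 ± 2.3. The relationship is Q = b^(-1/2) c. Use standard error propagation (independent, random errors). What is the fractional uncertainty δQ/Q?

For a monomial Q ∝ b^(-1/2), c, fractional errors add in quadrature:
  (−½·δb/b)² = (-0.5×0.00599)² = 8.97e-06;  (1·δc/c)² = (1×0.0931)² = 0.00867
δQ/Q = √(0.00868) = 0.0932

0.0932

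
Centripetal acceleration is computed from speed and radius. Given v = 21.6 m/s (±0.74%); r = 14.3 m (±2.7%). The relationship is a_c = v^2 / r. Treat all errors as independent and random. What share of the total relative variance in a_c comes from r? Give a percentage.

76.9%

(δa_c/a_c)² = (2·δv/v)² + (-1·δr/r)²
  v term: (2×0.00740)² = 0.000219
  r term: (-1×0.0270)² = 0.000729
Total = 0.000948. Share from r = 0.000729/0.000948 = 0.769.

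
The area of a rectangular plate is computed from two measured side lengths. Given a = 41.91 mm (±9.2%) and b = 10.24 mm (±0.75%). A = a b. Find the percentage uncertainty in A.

Since A is a product/quotient, work with relative uncertainties:
  (1·δa/a)² = (1×0.0920)² = 0.00846;  (1·δb/b)² = (1×0.00750)² = 5.62e-05
δA/A = √(0.00852) = 0.0923

9.23%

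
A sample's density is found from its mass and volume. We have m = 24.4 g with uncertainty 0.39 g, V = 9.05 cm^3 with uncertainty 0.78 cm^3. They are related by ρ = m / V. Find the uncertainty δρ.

0.236 g/cm^3

Since ρ is a product/quotient, work with relative uncertainties:
  (1·δm/m)² = (1×0.0160)² = 0.000255;  (-1·δV/V)² = (-1×0.0862)² = 0.00743
δρ/ρ = √(0.00768) = 0.0877
ρ = 2.70 g/cm^3, so δρ = 0.0877 × 2.70 = 0.236 g/cm^3.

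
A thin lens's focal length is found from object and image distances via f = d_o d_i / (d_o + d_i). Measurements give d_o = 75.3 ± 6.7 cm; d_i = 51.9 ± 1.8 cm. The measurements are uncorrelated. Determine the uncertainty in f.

1.28 cm

∂f/∂d_o = (d_i/(d_o+d_i))² = 0.166;  ∂f/∂d_i = (d_o/(d_o+d_i))² = 0.350
δf = √((∂f/∂d_o · δd_o)² + (∂f/∂d_i · δd_i)²) = √(1.24 + 0.398) = 1.28 cm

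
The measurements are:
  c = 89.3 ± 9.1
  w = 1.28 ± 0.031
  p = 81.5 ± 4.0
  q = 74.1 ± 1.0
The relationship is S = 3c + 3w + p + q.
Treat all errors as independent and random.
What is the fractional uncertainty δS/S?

0.0646

For a sum/difference, combine absolute errors in quadrature:
  (3·δc)² = 745;  (3·δw)² = 0.00865;  (δp)² = 16.0;  (δq)² = 1.00
δS = √(762) = 27.6
S = 427, so δS/S = 27.6/427 = 0.0646.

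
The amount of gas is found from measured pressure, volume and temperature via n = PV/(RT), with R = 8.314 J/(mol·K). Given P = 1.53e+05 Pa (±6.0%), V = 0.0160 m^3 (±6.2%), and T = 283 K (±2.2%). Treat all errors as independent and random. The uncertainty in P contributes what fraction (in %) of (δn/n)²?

45.4%

(δn/n)² = (1·δP/P)² + (1·δV/V)² + (-1·δT/T)²
  P term: (1×0.0600)² = 0.00360
  V term: (1×0.0620)² = 0.00384
  T term: (-1×0.0220)² = 0.000484
Total = 0.00793. Share from P = 0.00360/0.00793 = 0.454.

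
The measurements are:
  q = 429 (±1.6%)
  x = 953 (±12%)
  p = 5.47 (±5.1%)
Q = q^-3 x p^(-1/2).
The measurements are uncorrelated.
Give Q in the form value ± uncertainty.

Each factor contributes (exponent × relative error)² to (δQ/Q)²:
  (-3·δq/q)² = (-3×0.0160)² = 0.00230;  (1·δx/x)² = (1×0.120)² = 0.0144;  (−½·δp/p)² = (-0.5×0.0510)² = 0.000650
δQ/Q = √(0.0174) = 0.132
Q = 5.16e-06, so δQ = 0.132 × 5.16e-06 = 6.8e-07.

(5.16 ± 0.680) × 10^-6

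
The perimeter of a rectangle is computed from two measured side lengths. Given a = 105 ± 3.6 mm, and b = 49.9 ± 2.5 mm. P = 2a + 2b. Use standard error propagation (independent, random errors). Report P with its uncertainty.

P is a linear combination, so absolute uncertainties add in quadrature:
  (2·δa)² = 51.8;  (2·δb)² = 25.0
δP = √(76.8) = 8.77 mm
P = 310 mm.

310 ± 8.77 mm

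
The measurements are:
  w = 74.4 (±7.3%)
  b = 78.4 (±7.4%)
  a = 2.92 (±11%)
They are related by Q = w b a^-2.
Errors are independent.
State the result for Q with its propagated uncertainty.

Q is a product of powers, so relative uncertainties combine in quadrature:
  (1·δw/w)² = (1×0.0730)² = 0.00533;  (1·δb/b)² = (1×0.0740)² = 0.00548;  (-2·δa/a)² = (-2×0.110)² = 0.0484
δQ/Q = √(0.0592) = 0.243
Q = 684, so δQ = 0.243 × 684 = 166.

684 ± 166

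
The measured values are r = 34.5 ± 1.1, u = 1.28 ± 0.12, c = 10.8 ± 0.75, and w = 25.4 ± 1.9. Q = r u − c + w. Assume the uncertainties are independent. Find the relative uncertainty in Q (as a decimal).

Let p = r·u = 44.2. δp/p = √((1·δr/r)² + (1·δu/u)²) = √(0.00102 + 0.00879) = 0.0990, so δp = 4.37.
Q = p − c + w: δQ = √(δp² + δc² + δw²) = √(19.1 + 0.562 + 3.61) = 4.83
Q = 58.8, so δQ/Q = 4.83/58.8 = 0.0821.

0.0821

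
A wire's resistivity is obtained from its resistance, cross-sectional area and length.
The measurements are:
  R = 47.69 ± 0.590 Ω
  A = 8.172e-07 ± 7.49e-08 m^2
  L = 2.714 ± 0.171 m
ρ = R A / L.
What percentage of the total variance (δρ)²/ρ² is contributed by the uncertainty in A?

67.1%

(δρ/ρ)² = (1·δR/R)² + (1·δA/A)² + (-1·δL/L)²
  R term: (1×0.0124)² = 0.000153
  A term: (1×0.0917)² = 0.00840
  L term: (-1×0.0630)² = 0.00397
Total = 0.0125. Share from A = 0.00840/0.0125 = 0.671.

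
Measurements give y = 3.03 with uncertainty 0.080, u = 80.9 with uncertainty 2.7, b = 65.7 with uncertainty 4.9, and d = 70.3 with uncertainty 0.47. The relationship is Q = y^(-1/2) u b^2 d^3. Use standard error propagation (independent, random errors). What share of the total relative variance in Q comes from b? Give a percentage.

(δQ/Q)² = (−½·δy/y)² + (1·δu/u)² + (2·δb/b)² + (3·δd/d)²
  y term: (-0.5×0.0264)² = 0.000174
  u term: (1×0.0334)² = 0.00111
  b term: (2×0.0746)² = 0.0222
  d term: (3×0.00669)² = 0.000402
Total = 0.0239. Share from b = 0.0222/0.0239 = 0.929.

92.9%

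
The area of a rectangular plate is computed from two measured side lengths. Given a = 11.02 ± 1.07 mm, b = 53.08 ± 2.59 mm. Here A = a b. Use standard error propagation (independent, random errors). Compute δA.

Each factor contributes (exponent × relative error)² to (δA/A)²:
  (1·δa/a)² = (1×0.0971)² = 0.00943;  (1·δb/b)² = (1×0.0488)² = 0.00238
δA/A = √(0.0118) = 0.109
A = 584.9 mm^2, so δA = 0.109 × 584.9 = 63.6 mm^2.

63.6 mm^2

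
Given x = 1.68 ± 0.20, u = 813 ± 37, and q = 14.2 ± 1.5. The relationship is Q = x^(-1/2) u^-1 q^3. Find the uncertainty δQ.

0.885

Each factor contributes (exponent × relative error)² to (δQ/Q)²:
  (−½·δx/x)² = (-0.5×0.119)² = 0.00354;  (-1·δu/u)² = (-1×0.0455)² = 0.00207;  (3·δq/q)² = (3×0.106)² = 0.100
δQ/Q = √(0.106) = 0.326
Q = 2.72, so δQ = 0.326 × 2.72 = 0.885.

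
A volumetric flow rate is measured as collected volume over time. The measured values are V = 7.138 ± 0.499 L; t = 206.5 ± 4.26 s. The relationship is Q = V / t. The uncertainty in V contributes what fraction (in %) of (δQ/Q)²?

92.0%

(δQ/Q)² = (1·δV/V)² + (-1·δt/t)²
  V term: (1×0.0699)² = 0.00489
  t term: (-1×0.0206)² = 0.000426
Total = 0.00531. Share from V = 0.00489/0.00531 = 0.920.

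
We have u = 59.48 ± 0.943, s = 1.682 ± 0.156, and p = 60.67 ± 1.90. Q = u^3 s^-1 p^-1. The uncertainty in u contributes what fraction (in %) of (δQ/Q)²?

19.1%

(δQ/Q)² = (3·δu/u)² + (-1·δs/s)² + (-1·δp/p)²
  u term: (3×0.0159)² = 0.00226
  s term: (-1×0.0927)² = 0.00860
  p term: (-1×0.0313)² = 0.000981
Total = 0.0118. Share from u = 0.00226/0.0118 = 0.191.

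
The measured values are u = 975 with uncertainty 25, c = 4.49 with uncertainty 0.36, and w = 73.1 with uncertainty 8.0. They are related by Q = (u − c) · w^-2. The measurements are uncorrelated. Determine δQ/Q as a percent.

Let h = u − c = 971. δh = √(δu² + δc²) = √(625 + 0.130) = 25.0, so δh/h = 0.0258.
Q is then a monomial in h, w:
δQ/Q = √((δh/h)² + (-2·δw/w)²) = √(0.000664 + 0.0479) = 0.220

22.0%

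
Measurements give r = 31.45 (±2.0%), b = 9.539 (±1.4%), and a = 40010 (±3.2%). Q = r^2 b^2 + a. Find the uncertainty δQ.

Let p = r^2·b^2 = 90000. δp/p = √((2·δr/r)² + (2·δb/b)²) = √(0.00160 + 0.000784) = 0.0488, so δp = 4390.
Q = p + a: δQ = √(δp² + δa²) = √(1.93e+07 + 1.64e+06) = 4580

4580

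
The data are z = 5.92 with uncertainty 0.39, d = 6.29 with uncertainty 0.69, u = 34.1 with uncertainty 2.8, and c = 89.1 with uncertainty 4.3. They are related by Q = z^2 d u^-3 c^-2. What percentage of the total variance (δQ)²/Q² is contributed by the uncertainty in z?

17.5%

(δQ/Q)² = (2·δz/z)² + (1·δd/d)² + (-3·δu/u)² + (-2·δc/c)²
  z term: (2×0.0659)² = 0.0174
  d term: (1×0.110)² = 0.0120
  u term: (-3×0.0821)² = 0.0607
  c term: (-2×0.0483)² = 0.00932
Total = 0.0994. Share from z = 0.0174/0.0994 = 0.175.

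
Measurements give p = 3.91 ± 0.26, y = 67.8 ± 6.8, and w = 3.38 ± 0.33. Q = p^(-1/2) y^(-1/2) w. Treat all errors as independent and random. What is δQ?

For a monomial Q ∝ p^(-1/2), y^(-1/2), w, fractional errors add in quadrature:
  (−½·δp/p)² = (-0.5×0.0665)² = 0.00111;  (−½·δy/y)² = (-0.5×0.100)² = 0.00251;  (1·δw/w)² = (1×0.0976)² = 0.00953
δQ/Q = √(0.0132) = 0.115
Q = 0.208, so δQ = 0.115 × 0.208 = 0.0238.

0.0238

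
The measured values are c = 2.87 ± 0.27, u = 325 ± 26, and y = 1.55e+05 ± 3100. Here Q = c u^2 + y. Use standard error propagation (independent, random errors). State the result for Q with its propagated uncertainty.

(4.58 ± 0.564) × 10^5

Let p = c·u^2 = 3.03e+05. δp/p = √((1·δc/c)² + (2·δu/u)²) = √(0.00885 + 0.0256) = 0.186, so δp = 56300.
Q = p + y: δQ = √(δp² + δy²) = √(3.17e+09 + 9.61e+06) = 56400
Q = 4.58e+05.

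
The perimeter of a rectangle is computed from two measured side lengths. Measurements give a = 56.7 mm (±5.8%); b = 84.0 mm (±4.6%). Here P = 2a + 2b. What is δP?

For a sum/difference, combine absolute errors in quadrature:
  (2·δa)² = 43.3;  (2·δb)² = 59.7
δP = √(103) = 10.1 mm

10.1 mm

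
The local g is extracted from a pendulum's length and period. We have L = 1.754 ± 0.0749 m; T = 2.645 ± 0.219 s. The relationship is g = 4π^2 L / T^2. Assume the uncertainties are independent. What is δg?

1.69 m/s^2

g is a product of powers, so relative uncertainties combine in quadrature:
  (1·δL/L)² = (1×0.0427)² = 0.00182;  (-2·δT/T)² = (-2×0.0828)² = 0.0274
δg/g = √(0.0292) = 0.171
g = 9.898 m/s^2, so δg = 0.171 × 9.898 = 1.69 m/s^2.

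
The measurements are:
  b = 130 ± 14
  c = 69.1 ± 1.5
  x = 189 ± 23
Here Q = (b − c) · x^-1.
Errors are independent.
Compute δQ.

0.0842

Let u = b − c = 60.9. δu = √(δb² + δc²) = √(196 + 2.25) = 14.1, so δu/u = 0.231.
Q is then a monomial in u, x:
δQ/Q = √((δu/u)² + (-1·δx/x)²) = √(0.0535 + 0.0148) = 0.261
Q = 0.322, so δQ = 0.261 × 0.322 = 0.0842.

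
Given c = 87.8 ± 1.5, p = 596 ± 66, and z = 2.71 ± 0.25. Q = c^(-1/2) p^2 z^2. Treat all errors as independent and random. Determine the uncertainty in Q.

80300

Each factor contributes (exponent × relative error)² to (δQ/Q)²:
  (−½·δc/c)² = (-0.5×0.0171)² = 7.3e-05;  (2·δp/p)² = (2×0.111)² = 0.0491;  (2·δz/z)² = (2×0.0923)² = 0.0340
δQ/Q = √(0.0832) = 0.288
Q = 2.78e+05, so δQ = 0.288 × 2.78e+05 = 80300.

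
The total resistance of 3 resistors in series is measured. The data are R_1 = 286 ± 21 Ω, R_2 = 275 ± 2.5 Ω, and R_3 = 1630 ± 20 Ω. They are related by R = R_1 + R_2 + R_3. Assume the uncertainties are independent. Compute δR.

29.1 Ω

Sums and differences: (δR)² = Σ (cᵢ δxᵢ)².
  (δR_1)² = 441;  (δR_2)² = 6.25;  (δR_3)² = 400
δR = √(847) = 29.1 Ω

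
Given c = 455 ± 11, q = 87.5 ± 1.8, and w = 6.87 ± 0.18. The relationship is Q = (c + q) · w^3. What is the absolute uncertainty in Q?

Let u = c + q = 542. δu = √(δc² + δq²) = √(121 + 3.24) = 11.1, so δu/u = 0.0205.
Q is then a monomial in u, w:
δQ/Q = √((δu/u)² + (3·δw/w)²) = √(0.000422 + 0.00618) = 0.0812
Q = 1.76e+05, so δQ = 0.0812 × 1.76e+05 = 14300.

14300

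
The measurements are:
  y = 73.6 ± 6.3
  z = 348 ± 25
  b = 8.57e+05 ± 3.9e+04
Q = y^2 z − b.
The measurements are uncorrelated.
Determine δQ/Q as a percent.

Let p = y^2·z = 1.89e+06. δp/p = √((2·δy/y)² + (1·δz/z)²) = √(0.0293 + 0.00516) = 0.186, so δp = 3.5e+05.
Q = p − b: δQ = √(δp² + δb²) = √(1.22e+11 + 1.52e+09) = 3.52e+05
Q = 1.03e+06, so δQ/Q = 3.52e+05/1.03e+06 = 0.343.

34.3%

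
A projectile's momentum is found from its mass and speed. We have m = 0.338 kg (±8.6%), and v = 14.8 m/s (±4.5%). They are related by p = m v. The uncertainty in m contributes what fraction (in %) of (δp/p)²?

(δp/p)² = (1·δm/m)² + (1·δv/v)²
  m term: (1×0.0860)² = 0.00740
  v term: (1×0.0450)² = 0.00202
Total = 0.00942. Share from m = 0.00740/0.00942 = 0.785.

78.5%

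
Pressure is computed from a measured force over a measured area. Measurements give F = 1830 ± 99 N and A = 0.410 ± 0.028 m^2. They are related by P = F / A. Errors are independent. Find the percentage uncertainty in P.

8.71%

P is a product of powers, so relative uncertainties combine in quadrature:
  (1·δF/F)² = (1×0.0541)² = 0.00293;  (-1·δA/A)² = (-1×0.0683)² = 0.00466
δP/P = √(0.00759) = 0.0871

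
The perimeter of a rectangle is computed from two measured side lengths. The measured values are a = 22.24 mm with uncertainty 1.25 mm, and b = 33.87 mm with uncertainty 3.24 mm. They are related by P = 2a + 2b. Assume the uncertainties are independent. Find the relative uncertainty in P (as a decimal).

Each term contributes (cᵢ δxᵢ)² to (δP)²:
  (2·δa)² = 6.25;  (2·δb)² = 42.0
δP = √(48.2) = 6.95 mm
P = 112.2 mm, so δP/P = 6.95/112.2 = 0.0619.

0.0619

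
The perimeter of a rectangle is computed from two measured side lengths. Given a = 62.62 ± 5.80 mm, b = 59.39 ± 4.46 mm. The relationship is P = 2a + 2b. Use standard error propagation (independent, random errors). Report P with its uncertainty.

244.0 ± 14.6 mm

Absolute uncertainties add in quadrature for a linear combination:
  (2·δa)² = 135;  (2·δb)² = 79.6
δP = √(214) = 14.6 mm
P = 244.0 mm.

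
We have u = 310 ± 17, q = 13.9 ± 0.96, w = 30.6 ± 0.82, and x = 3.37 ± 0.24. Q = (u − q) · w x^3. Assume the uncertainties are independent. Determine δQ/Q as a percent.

22.3%

Let h = u − q = 296. δh = √(δu² + δq²) = √(289 + 0.922) = 17.0, so δh/h = 0.0575.
Q is then a monomial in h, w, x:
δQ/Q = √((δh/h)² + (1·δw/w)² + (3·δx/x)²) = √(0.00331 + 0.000718 + 0.0456) = 0.223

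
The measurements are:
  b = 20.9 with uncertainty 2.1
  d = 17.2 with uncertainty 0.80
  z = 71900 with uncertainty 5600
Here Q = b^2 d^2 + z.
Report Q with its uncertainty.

Let p = b^2·d^2 = 1.29e+05. δp/p = √((2·δb/b)² + (2·δd/d)²) = √(0.0404 + 0.00865) = 0.221, so δp = 28600.
Q = p + z: δQ = √(δp² + δz²) = √(8.19e+08 + 3.14e+07) = 29200
Q = 2.01e+05.

(2.01 ± 0.292) × 10^5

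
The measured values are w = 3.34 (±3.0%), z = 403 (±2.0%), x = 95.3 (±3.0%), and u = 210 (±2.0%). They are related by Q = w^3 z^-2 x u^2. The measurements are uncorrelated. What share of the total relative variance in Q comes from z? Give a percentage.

(δQ/Q)² = (3·δw/w)² + (-2·δz/z)² + (1·δx/x)² + (2·δu/u)²
  w term: (3×0.0300)² = 0.00810
  z term: (-2×0.0200)² = 0.00160
  x term: (1×0.0300)² = 0.000900
  u term: (2×0.0200)² = 0.00160
Total = 0.0122. Share from z = 0.00160/0.0122 = 0.131.

13.1%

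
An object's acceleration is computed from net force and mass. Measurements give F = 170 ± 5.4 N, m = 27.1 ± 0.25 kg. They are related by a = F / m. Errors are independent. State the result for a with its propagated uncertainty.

6.27 ± 0.207 m/s^2

Each factor contributes (exponent × relative error)² to (δa/a)²:
  (1·δF/F)² = (1×0.0318)² = 0.00101;  (-1·δm/m)² = (-1×0.00923)² = 8.51e-05
δa/a = √(0.00109) = 0.0331
a = 6.27 m/s^2, so δa = 0.0331 × 6.27 = 0.207 m/s^2.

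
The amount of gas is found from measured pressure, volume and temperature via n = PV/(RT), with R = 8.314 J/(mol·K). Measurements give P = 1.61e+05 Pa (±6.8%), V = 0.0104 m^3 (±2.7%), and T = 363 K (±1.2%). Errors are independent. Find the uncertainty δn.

0.0411 mol

Each factor contributes (exponent × relative error)² to (δn/n)²:
  (1·δP/P)² = (1×0.0680)² = 0.00462;  (1·δV/V)² = (1×0.0270)² = 0.000729;  (-1·δT/T)² = (-1×0.0120)² = 0.000144
δn/n = √(0.00550) = 0.0741
n = 0.555 mol, so δn = 0.0741 × 0.555 = 0.0411 mol.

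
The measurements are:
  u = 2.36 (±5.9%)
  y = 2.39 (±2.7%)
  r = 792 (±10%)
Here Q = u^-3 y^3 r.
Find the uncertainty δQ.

180

Relative error in a monomial: (δQ/Q)² = Σ (nᵢ · δxᵢ/xᵢ)².
  (-3·δu/u)² = (-3×0.0590)² = 0.0313;  (3·δy/y)² = (3×0.0270)² = 0.00656;  (1·δr/r)² = (1×0.100)² = 0.0100
δQ/Q = √(0.0479) = 0.219
Q = 823, so δQ = 0.219 × 823 = 180.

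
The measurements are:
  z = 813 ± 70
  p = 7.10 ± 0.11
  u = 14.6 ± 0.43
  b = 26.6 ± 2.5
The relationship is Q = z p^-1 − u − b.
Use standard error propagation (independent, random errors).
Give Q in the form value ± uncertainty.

73.3 ± 10.3

Let w = z·p^-1 = 115. δw/w = √((1·δz/z)² + (-1·δp/p)²) = √(0.00741 + 0.000240) = 0.0875, so δw = 10.0.
Q = w − u − b: δQ = √(δw² + δu² + δb²) = √(100 + 0.185 + 6.25) = 10.3
Q = 73.3.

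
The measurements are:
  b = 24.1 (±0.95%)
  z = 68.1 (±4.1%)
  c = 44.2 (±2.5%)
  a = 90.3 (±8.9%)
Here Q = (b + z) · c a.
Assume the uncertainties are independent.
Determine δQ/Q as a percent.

Let u = b + z = 92.2. δu = √(δb² + δz²) = √(0.0524 + 7.80) = 2.80, so δu/u = 0.0304.
Q is then a monomial in u, c, a:
δQ/Q = √((δu/u)² + (1·δc/c)² + (1·δa/a)²) = √(0.000923 + 0.000625 + 0.00792) = 0.0973

9.73%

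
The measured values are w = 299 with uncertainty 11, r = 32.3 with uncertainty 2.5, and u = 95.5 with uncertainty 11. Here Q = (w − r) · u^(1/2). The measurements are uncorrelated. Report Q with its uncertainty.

Let h = w − r = 267. δh = √(δw² + δr²) = √(121 + 6.25) = 11.3, so δh/h = 0.0423.
Q is then a monomial in h, u:
δQ/Q = √((δh/h)² + (½·δu/u)²) = √(0.00179 + 0.00332) = 0.0715
Q = 2610, so δQ = 0.0715 × 2610 = 186.

2610 ± 186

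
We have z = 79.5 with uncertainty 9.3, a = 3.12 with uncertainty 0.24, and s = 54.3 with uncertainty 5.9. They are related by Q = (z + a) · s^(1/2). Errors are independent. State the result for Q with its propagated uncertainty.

609 ± 76.1

Let u = z + a = 82.6. δu = √(δz² + δa²) = √(86.5 + 0.0576) = 9.30, so δu/u = 0.113.
Q is then a monomial in u, s:
δQ/Q = √((δu/u)² + (½·δs/s)²) = √(0.0127 + 0.00295) = 0.125
Q = 609, so δQ = 0.125 × 609 = 76.1.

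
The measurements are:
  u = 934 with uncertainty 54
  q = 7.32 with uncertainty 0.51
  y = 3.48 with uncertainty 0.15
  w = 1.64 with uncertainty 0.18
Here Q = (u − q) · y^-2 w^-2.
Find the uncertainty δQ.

6.91

Let h = u − q = 927. δh = √(δu² + δq²) = √(2920 + 0.260) = 54.0, so δh/h = 0.0583.
Q is then a monomial in h, y, w:
δQ/Q = √((δh/h)² + (-2·δy/y)² + (-2·δw/w)²) = √(0.00340 + 0.00743 + 0.0482) = 0.243
Q = 28.5, so δQ = 0.243 × 28.5 = 6.91.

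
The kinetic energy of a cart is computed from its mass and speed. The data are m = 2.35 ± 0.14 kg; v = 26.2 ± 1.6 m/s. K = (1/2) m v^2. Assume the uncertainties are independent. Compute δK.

110 J

K is a product of powers, so relative uncertainties combine in quadrature:
  (1·δm/m)² = (1×0.0596)² = 0.00355;  (2·δv/v)² = (2×0.0611)² = 0.0149
δK/K = √(0.0185) = 0.136
K = 807 J, so δK = 0.136 × 807 = 110 J.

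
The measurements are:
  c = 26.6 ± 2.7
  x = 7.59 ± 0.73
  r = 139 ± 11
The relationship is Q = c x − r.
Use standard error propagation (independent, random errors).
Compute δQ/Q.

Let p = c·x = 202. δp/p = √((1·δc/c)² + (1·δx/x)²) = √(0.0103 + 0.00925) = 0.140, so δp = 28.2.
Q = p − r: δQ = √(δp² + δr²) = √(797 + 121) = 30.3
Q = 62.9, so δQ/Q = 30.3/62.9 = 0.482.

0.482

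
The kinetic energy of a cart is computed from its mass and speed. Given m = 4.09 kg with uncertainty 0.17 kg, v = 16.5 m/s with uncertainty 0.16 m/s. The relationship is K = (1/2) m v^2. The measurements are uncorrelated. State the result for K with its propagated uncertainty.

Relative error in a monomial: (δK/K)² = Σ (nᵢ · δxᵢ/xᵢ)².
  (1·δm/m)² = (1×0.0416)² = 0.00173;  (2·δv/v)² = (2×0.00970)² = 0.000376
δK/K = √(0.00210) = 0.0459
K = 557 J, so δK = 0.0459 × 557 = 25.5 J.

557 ± 25.5 J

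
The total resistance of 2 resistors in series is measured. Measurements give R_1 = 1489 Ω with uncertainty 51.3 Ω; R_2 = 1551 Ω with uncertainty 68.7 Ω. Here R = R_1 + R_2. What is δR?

85.7 Ω

R is a linear combination, so absolute uncertainties add in quadrature:
  (δR_1)² = 2630;  (δR_2)² = 4720
δR = √(7350) = 85.7 Ω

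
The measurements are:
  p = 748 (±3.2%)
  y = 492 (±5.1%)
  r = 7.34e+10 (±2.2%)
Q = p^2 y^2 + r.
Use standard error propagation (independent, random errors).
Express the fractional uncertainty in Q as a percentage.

Let w = p^2·y^2 = 1.35e+11. δw/w = √((2·δp/p)² + (2·δy/y)²) = √(0.00410 + 0.0104) = 0.120, so δw = 1.63e+10.
Q = w + r: δQ = √(δw² + δr²) = √(2.66e+20 + 2.61e+18) = 1.64e+10
Q = 2.09e+11, so δQ/Q = 1.64e+10/2.09e+11 = 0.0785.

7.85%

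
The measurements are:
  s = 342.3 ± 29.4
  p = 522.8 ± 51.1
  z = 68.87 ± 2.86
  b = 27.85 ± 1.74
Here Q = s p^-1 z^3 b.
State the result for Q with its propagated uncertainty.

(5.956 ± 1.14) × 10^6

Relative error in a monomial: (δQ/Q)² = Σ (nᵢ · δxᵢ/xᵢ)².
  (1·δs/s)² = (1×0.0859)² = 0.00738;  (-1·δp/p)² = (-1×0.0977)² = 0.00955;  (3·δz/z)² = (3×0.0415)² = 0.0155;  (1·δb/b)² = (1×0.0625)² = 0.00390
δQ/Q = √(0.0364) = 0.191
Q = 5.956e+06, so δQ = 0.191 × 5.956e+06 = 1.14e+06.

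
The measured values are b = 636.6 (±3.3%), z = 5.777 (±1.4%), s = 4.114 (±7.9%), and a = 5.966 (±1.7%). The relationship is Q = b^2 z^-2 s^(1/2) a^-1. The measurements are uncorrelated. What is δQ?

345

Q is a product of powers, so relative uncertainties combine in quadrature:
  (2·δb/b)² = (2×0.0330)² = 0.00436;  (-2·δz/z)² = (-2×0.0140)² = 0.000784;  (½·δs/s)² = (0.5×0.0790)² = 0.00156;  (-1·δa/a)² = (-1×0.0170)² = 0.000289
δQ/Q = √(0.00699) = 0.0836
Q = 4128, so δQ = 0.0836 × 4128 = 345.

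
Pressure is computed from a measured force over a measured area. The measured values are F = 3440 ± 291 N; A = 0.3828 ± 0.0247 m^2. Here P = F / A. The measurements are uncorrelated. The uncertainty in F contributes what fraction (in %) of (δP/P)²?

(δP/P)² = (1·δF/F)² + (-1·δA/A)²
  F term: (1×0.0846)² = 0.00716
  A term: (-1×0.0645)² = 0.00416
Total = 0.0113. Share from F = 0.00716/0.0113 = 0.632.

63.2%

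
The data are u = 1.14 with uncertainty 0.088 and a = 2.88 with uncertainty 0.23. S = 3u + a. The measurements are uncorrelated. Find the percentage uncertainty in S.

5.56%

For a sum/difference, combine absolute errors in quadrature:
  (3·δu)² = 0.0697;  (δa)² = 0.0529
δS = √(0.123) = 0.350
S = 6.30, so δS/S = 0.350/6.30 = 0.0556.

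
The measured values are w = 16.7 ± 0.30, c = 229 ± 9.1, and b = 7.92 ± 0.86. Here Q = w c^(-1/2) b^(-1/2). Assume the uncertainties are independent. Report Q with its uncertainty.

Products/powers → add relative errors in quadrature, weighted by exponent:
  (1·δw/w)² = (1×0.0180)² = 0.000323;  (−½·δc/c)² = (-0.5×0.0397)² = 0.000395;  (−½·δb/b)² = (-0.5×0.109)² = 0.00295
δQ/Q = √(0.00367) = 0.0605
Q = 0.392, so δQ = 0.0605 × 0.392 = 0.0237.

0.392 ± 0.0237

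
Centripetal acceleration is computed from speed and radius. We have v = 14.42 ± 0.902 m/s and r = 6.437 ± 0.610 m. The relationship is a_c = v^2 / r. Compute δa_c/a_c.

0.157

Products/powers → add relative errors in quadrature, weighted by exponent:
  (2·δv/v)² = (2×0.0626)² = 0.0157;  (-1·δr/r)² = (-1×0.0948)² = 0.00898
δa_c/a_c = √(0.0246) = 0.157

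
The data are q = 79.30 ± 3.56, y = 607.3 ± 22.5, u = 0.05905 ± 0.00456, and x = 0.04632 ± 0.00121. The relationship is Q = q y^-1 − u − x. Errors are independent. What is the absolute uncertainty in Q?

Let p = q·y^-1 = 0.1306. δp/p = √((1·δq/q)² + (-1·δy/y)²) = √(0.00202 + 0.00137) = 0.0582, so δp = 0.00760.
Q = p − u − x: δQ = √(δp² + δu² + δx²) = √(5.78e-05 + 2.08e-05 + 1.46e-06) = 0.00895

0.00895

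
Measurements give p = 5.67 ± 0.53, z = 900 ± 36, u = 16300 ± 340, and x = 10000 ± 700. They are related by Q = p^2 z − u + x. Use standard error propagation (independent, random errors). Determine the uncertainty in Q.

Let w = p^2·z = 28900. δw/w = √((2·δp/p)² + (1·δz/z)²) = √(0.0349 + 0.00160) = 0.191, so δw = 5530.
Q = w − u + x: δQ = √(δw² + δu² + δx²) = √(3.06e+07 + 1.16e+05 + 4.9e+05) = 5590

5590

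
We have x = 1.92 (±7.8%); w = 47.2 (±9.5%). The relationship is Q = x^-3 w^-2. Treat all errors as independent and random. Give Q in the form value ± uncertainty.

For a monomial Q ∝ x^-3, w^-2, fractional errors add in quadrature:
  (-3·δx/x)² = (-3×0.0780)² = 0.0548;  (-2·δw/w)² = (-2×0.0950)² = 0.0361
δQ/Q = √(0.0909) = 0.301
Q = 6.34e-05, so δQ = 0.301 × 6.34e-05 = 1.91e-05.

(6.34 ± 1.91) × 10^-5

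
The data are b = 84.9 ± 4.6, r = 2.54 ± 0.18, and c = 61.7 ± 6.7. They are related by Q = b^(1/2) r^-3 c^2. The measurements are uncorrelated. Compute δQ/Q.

0.305

Since Q is a product/quotient, work with relative uncertainties:
  (½·δb/b)² = (0.5×0.0542)² = 0.000734;  (-3·δr/r)² = (-3×0.0709)² = 0.0452;  (2·δc/c)² = (2×0.109)² = 0.0472
δQ/Q = √(0.0931) = 0.305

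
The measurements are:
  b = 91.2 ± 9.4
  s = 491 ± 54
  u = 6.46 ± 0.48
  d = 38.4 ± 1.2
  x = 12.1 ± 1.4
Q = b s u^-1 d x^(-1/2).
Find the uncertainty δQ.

Products/powers → add relative errors in quadrature, weighted by exponent:
  (1·δb/b)² = (1×0.103)² = 0.0106;  (1·δs/s)² = (1×0.110)² = 0.0121;  (-1·δu/u)² = (-1×0.0743)² = 0.00552;  (1·δd/d)² = (1×0.0312)² = 0.000977;  (−½·δx/x)² = (-0.5×0.116)² = 0.00335
δQ/Q = √(0.0326) = 0.180
Q = 76500, so δQ = 0.180 × 76500 = 13800.

13800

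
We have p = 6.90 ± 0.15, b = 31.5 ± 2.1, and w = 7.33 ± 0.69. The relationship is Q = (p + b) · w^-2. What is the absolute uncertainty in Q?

Let u = p + b = 38.4. δu = √(δp² + δb²) = √(0.0225 + 4.41) = 2.11, so δu/u = 0.0548.
Q is then a monomial in u, w:
δQ/Q = √((δu/u)² + (-2·δw/w)²) = √(0.00301 + 0.0354) = 0.196
Q = 0.715, so δQ = 0.196 × 0.715 = 0.140.

0.140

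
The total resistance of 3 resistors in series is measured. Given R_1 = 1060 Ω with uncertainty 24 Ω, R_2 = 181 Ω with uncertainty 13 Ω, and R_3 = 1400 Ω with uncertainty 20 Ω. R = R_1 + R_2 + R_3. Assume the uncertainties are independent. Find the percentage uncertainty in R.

Sums and differences: (δR)² = Σ (cᵢ δxᵢ)².
  (δR_1)² = 576;  (δR_2)² = 169;  (δR_3)² = 400
δR = √(1140) = 33.8 Ω
R = 2640 Ω, so δR/R = 33.8/2640 = 0.0128.

1.28%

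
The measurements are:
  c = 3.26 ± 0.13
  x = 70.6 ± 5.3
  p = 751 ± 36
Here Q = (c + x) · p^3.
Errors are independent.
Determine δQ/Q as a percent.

Let u = c + x = 73.9. δu = √(δc² + δx²) = √(0.0169 + 28.1) = 5.30, so δu/u = 0.0718.
Q is then a monomial in u, p:
δQ/Q = √((δu/u)² + (3·δp/p)²) = √(0.00515 + 0.0207) = 0.161

16.1%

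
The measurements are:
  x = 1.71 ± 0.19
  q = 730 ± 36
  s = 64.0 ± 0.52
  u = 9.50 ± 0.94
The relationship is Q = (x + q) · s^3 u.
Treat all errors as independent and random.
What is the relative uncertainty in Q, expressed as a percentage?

11.3%

Let w = x + q = 732. δw = √(δx² + δq²) = √(0.0361 + 1300) = 36.0, so δw/w = 0.0492.
Q is then a monomial in w, s, u:
δQ/Q = √((δw/w)² + (3·δs/s)² + (1·δu/u)²) = √(0.00242 + 0.000594 + 0.00979) = 0.113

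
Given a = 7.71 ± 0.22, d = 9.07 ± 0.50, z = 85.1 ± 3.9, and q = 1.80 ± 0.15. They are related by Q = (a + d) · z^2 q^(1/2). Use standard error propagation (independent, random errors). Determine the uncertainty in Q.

Let u = a + d = 16.8. δu = √(δa² + δd²) = √(0.0484 + 0.250) = 0.546, so δu/u = 0.0326.
Q is then a monomial in u, z, q:
δQ/Q = √((δu/u)² + (2·δz/z)² + (½·δq/q)²) = √(0.00106 + 0.00840 + 0.00174) = 0.106
Q = 1.63e+05, so δQ = 0.106 × 1.63e+05 = 17300.

17300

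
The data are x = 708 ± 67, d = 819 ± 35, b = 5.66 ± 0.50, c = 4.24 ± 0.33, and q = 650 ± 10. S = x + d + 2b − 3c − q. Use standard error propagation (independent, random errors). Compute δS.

76.3

Sums and differences: (δS)² = Σ (cᵢ δxᵢ)².
  (δx)² = 4490;  (δd)² = 1220;  (2·δb)² = 1.00;  (3·δc)² = 0.980;  (δq)² = 100
δS = √(5820) = 76.3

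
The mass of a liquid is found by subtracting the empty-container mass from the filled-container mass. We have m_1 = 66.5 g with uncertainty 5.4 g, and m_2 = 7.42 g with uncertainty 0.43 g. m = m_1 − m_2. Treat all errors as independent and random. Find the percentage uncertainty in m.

9.17%

For a sum/difference, combine absolute errors in quadrature:
  (δm_1)² = 29.2;  (δm_2)² = 0.185
δm = √(29.3) = 5.42 g
m = 59.1 g, so δm/m = 5.42/59.1 = 0.0917.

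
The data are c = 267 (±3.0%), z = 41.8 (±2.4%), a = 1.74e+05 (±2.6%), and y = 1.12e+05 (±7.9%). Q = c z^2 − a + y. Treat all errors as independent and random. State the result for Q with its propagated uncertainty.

(4.05 ± 0.282) × 10^5

Let p = c·z^2 = 4.67e+05. δp/p = √((1·δc/c)² + (2·δz/z)²) = √(0.000900 + 0.00230) = 0.0566, so δp = 26400.
Q = p − a + y: δQ = √(δp² + δa² + δy²) = √(6.97e+08 + 2.05e+07 + 7.83e+07) = 28200
Q = 4.05e+05.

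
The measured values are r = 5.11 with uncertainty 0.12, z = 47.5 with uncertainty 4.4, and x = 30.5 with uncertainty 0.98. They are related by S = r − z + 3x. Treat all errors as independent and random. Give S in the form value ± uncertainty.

Absolute uncertainties add in quadrature for a linear combination:
  (δr)² = 0.0144;  (δz)² = 19.4;  (3·δx)² = 8.64
δS = √(28.0) = 5.29
S = 49.1.

49.1 ± 5.29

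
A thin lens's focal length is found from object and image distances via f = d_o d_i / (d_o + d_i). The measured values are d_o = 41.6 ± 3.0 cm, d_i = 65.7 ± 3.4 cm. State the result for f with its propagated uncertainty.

∂f/∂d_o = (d_i/(d_o+d_i))² = 0.375;  ∂f/∂d_i = (d_o/(d_o+d_i))² = 0.150
δf = √((∂f/∂d_o · δd_o)² + (∂f/∂d_i · δd_i)²) = √(1.27 + 0.261) = 1.24 cm
f = 25.5 cm.

25.5 ± 1.24 cm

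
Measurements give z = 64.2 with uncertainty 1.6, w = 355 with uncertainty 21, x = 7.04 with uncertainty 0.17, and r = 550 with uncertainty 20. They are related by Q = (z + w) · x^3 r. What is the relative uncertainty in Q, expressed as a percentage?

9.54%

Let u = z + w = 419. δu = √(δz² + δw²) = √(2.56 + 441) = 21.1, so δu/u = 0.0502.
Q is then a monomial in u, x, r:
δQ/Q = √((δu/u)² + (3·δx/x)² + (1·δr/r)²) = √(0.00252 + 0.00525 + 0.00132) = 0.0954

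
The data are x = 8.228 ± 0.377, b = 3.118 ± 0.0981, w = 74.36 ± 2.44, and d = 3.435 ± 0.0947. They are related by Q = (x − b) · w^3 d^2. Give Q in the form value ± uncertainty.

(2.479 ± 0.338) × 10^7

Let u = x − b = 5.110. δu = √(δx² + δb²) = √(0.142 + 0.00962) = 0.390, so δu/u = 0.0762.
Q is then a monomial in u, w, d:
δQ/Q = √((δu/u)² + (3·δw/w)² + (2·δd/d)²) = √(0.00581 + 0.00969 + 0.00304) = 0.136
Q = 2.479e+07, so δQ = 0.136 × 2.479e+07 = 3.38e+06.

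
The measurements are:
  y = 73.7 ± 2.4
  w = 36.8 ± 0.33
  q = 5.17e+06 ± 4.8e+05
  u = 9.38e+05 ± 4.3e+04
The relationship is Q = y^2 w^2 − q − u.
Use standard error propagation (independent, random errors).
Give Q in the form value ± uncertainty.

Let p = y^2·w^2 = 7.36e+06. δp/p = √((2·δy/y)² + (2·δw/w)²) = √(0.00424 + 0.000322) = 0.0676, so δp = 4.97e+05.
Q = p − q − u: δQ = √(δp² + δq² + δu²) = √(2.47e+11 + 2.3e+11 + 1.85e+09) = 6.92e+05
Q = 1.25e+06.

(1.25 ± 0.692) × 10^6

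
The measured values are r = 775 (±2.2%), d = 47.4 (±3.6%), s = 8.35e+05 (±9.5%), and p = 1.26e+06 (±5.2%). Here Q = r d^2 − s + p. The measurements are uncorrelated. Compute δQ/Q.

0.0769

Let w = r·d^2 = 1.74e+06. δw/w = √((1·δr/r)² + (2·δd/d)²) = √(0.000484 + 0.00518) = 0.0753, so δw = 1.31e+05.
Q = w − s + p: δQ = √(δw² + δs² + δp²) = √(1.72e+10 + 6.29e+09 + 4.29e+09) = 1.67e+05
Q = 2.17e+06, so δQ/Q = 1.67e+05/2.17e+06 = 0.0769.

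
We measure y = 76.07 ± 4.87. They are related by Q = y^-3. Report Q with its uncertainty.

Q is a product of powers, so relative uncertainties combine in quadrature:
  (-3·δy/y)² = (-3×0.0640)² = 0.0369
δQ/Q = √(0.0369) = 0.192
Q = 2.272e-06, so δQ = 0.192 × 2.272e-06 = 4.36e-07.

(2.272 ± 0.436) × 10^-6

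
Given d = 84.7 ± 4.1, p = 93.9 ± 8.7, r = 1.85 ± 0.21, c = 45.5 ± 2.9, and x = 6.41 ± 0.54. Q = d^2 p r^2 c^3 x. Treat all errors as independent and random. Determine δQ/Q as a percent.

For a monomial Q ∝ d^2, p, r^2, c^3, x, fractional errors add in quadrature:
  (2·δd/d)² = (2×0.0484)² = 0.00937;  (1·δp/p)² = (1×0.0927)² = 0.00858;  (2·δr/r)² = (2×0.114)² = 0.0515;  (3·δc/c)² = (3×0.0637)² = 0.0366;  (1·δx/x)² = (1×0.0842)² = 0.00710
δQ/Q = √(0.113) = 0.336

33.6%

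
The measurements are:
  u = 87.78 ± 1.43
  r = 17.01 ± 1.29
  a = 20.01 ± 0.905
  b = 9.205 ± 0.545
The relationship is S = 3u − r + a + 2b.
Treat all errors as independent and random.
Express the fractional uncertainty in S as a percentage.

For a sum/difference, combine absolute errors in quadrature:
  (3·δu)² = 18.4;  (δr)² = 1.66;  (δa)² = 0.819;  (2·δb)² = 1.19
δS = √(22.1) = 4.70
S = 284.8, so δS/S = 4.70/284.8 = 0.0165.

1.65%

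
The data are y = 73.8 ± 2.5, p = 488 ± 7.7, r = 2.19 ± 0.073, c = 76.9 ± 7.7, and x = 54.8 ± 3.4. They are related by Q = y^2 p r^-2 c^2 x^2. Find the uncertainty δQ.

2.5e+12

Relative error in a monomial: (δQ/Q)² = Σ (nᵢ · δxᵢ/xᵢ)².
  (2·δy/y)² = (2×0.0339)² = 0.00459;  (1·δp/p)² = (1×0.0158)² = 0.000249;  (-2·δr/r)² = (-2×0.0333)² = 0.00444;  (2·δc/c)² = (2×0.100)² = 0.0401;  (2·δx/x)² = (2×0.0620)² = 0.0154
δQ/Q = √(0.0648) = 0.255
Q = 9.84e+12, so δQ = 0.255 × 9.84e+12 = 2.5e+12.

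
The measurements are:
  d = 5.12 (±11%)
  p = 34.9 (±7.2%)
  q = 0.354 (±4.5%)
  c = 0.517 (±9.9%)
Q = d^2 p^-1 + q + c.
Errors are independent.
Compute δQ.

Let w = d^2·p^-1 = 0.751. δw/w = √((2·δd/d)² + (-1·δp/p)²) = √(0.0484 + 0.00518) = 0.231, so δw = 0.174.
Q = w + q + c: δQ = √(δw² + δq² + δc²) = √(0.0302 + 0.000254 + 0.00262) = 0.182

0.182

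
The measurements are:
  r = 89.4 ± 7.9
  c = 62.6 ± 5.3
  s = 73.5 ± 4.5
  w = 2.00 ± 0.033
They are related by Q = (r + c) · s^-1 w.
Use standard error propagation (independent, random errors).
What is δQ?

0.368

Let u = r + c = 152. δu = √(δr² + δc²) = √(62.4 + 28.1) = 9.51, so δu/u = 0.0626.
Q is then a monomial in u, s, w:
δQ/Q = √((δu/u)² + (-1·δs/s)² + (1·δw/w)²) = √(0.00392 + 0.00375 + 0.000272) = 0.0891
Q = 4.14, so δQ = 0.0891 × 4.14 = 0.368.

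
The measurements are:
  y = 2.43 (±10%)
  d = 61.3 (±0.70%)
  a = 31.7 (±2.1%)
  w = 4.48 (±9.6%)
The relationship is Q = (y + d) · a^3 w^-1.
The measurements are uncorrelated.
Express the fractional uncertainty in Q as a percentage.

Let u = y + d = 63.7. δu = √(δy² + δd²) = √(0.0590 + 0.184) = 0.493, so δu/u = 0.00774.
Q is then a monomial in u, a, w:
δQ/Q = √((δu/u)² + (3·δa/a)² + (-1·δw/w)²) = √(5.99e-05 + 0.00397 + 0.00922) = 0.115

11.5%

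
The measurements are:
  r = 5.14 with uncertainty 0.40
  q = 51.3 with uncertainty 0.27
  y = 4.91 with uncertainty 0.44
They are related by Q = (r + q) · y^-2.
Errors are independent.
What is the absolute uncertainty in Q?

Let u = r + q = 56.4. δu = √(δr² + δq²) = √(0.160 + 0.0729) = 0.483, so δu/u = 0.00855.
Q is then a monomial in u, y:
δQ/Q = √((δu/u)² + (-2·δy/y)²) = √(7.31e-05 + 0.0321) = 0.179
Q = 2.34, so δQ = 0.179 × 2.34 = 0.420.

0.420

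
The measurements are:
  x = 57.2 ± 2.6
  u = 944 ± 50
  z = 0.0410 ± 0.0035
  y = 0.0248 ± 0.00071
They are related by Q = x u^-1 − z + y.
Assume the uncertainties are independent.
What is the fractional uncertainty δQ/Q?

0.125

Let p = x·u^-1 = 0.0606. δp/p = √((1·δx/x)² + (-1·δu/u)²) = √(0.00207 + 0.00281) = 0.0698, so δp = 0.00423.
Q = p − z + y: δQ = √(δp² + δz² + δy²) = √(1.79e-05 + 1.23e-05 + 5.04e-07) = 0.00554
Q = 0.0444, so δQ/Q = 0.00554/0.0444 = 0.125.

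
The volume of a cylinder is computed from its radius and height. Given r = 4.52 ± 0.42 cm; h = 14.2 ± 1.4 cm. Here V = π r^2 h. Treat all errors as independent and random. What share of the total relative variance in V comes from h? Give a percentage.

22.0%

(δV/V)² = (2·δr/r)² + (1·δh/h)²
  r term: (2×0.0929)² = 0.0345
  h term: (1×0.0986)² = 0.00972
Total = 0.0443. Share from h = 0.00972/0.0443 = 0.220.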